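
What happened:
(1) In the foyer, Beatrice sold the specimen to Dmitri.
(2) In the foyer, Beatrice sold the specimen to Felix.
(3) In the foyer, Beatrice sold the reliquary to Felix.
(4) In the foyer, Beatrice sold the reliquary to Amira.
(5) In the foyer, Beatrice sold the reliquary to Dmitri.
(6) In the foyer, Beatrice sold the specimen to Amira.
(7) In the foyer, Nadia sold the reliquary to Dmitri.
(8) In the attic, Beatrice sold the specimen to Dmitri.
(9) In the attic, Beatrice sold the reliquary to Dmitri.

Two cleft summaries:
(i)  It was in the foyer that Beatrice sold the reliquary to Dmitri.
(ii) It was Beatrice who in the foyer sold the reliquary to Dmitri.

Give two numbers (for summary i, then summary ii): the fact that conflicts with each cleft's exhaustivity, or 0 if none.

Summary (i) focuses "in the foyer" (the setting); background Beatrice as agent and the reliquary as thing and Dmitri as recipient. Fact (9) matches that background with setting = in the attic — refutes (i).
Summary (ii) focuses "Beatrice" (the agent); background the reliquary as thing and Dmitri as recipient and in the foyer as setting. Fact (7) matches that background with agent = Nadia — refutes (ii).

9, 7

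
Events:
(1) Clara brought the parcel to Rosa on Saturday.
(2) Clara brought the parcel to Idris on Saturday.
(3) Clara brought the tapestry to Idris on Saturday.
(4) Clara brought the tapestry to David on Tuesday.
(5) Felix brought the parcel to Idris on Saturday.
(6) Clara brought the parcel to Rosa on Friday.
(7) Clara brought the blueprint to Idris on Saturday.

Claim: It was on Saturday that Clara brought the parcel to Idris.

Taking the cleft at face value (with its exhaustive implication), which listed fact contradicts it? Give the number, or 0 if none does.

The cleft puts "on Saturday" in focus and presupposes the open proposition with same agent, thing, recipient (Clara / the parcel / Idris).
Exhaustivity: on Saturday is the only setting satisfying that background.
No listed fact matches the background with a different setting. Exhaustivity holds.

0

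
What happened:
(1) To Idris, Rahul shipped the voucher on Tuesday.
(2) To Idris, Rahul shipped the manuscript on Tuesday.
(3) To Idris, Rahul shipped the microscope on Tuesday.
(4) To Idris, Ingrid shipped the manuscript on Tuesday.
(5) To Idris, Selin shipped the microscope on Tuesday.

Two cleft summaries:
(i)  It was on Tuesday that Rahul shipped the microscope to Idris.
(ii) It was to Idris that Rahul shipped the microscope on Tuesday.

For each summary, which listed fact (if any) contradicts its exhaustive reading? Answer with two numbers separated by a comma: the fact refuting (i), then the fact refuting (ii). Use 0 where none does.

Summary (i) focuses "on Tuesday" (the setting); background same agent, thing, recipient (Rahul / the microscope / Idris). No fact matches that background with a different setting, so 0.
Summary (ii) focuses "Idris" (the recipient); background same agent, thing, setting (Rahul / the microscope / on Tuesday). No fact matches that background with a different recipient, so 0.

0, 0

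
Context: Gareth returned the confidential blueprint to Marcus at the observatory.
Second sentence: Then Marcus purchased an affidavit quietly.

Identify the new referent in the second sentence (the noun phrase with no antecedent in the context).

"Marcus" in the second sentence is given — already mentioned in the context.
"an affidavit" has no antecedent in the context; it is discourse-new (the indefinite article also signals a new referent).

an affidavit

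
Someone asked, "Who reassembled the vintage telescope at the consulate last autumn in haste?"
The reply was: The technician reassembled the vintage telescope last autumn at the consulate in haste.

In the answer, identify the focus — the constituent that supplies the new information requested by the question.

The wh-word "who" asks about the subject (agent).
In the answer, "the vintage telescope", "last autumn", "at the consulate" and "in haste" are given — repeated from the question.
The constituent filling the subject (agent) gap is "the technician"; that is the focus and would carry nuclear stress.

the technician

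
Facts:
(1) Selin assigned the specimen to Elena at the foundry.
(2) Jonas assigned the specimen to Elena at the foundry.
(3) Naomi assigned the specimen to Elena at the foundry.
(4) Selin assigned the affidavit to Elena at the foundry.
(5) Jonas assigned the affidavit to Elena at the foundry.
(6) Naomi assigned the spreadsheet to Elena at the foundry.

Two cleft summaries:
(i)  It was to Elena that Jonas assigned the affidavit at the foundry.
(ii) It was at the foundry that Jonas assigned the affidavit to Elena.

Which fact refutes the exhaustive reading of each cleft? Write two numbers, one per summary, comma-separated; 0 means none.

0, 0

Summary (i) focuses "Elena" (the recipient); background Jonas as agent and the affidavit as thing and at the foundry as setting. No fact matches that background with a different recipient, so 0.
Summary (ii) focuses "at the foundry" (the setting); background Jonas as agent and the affidavit as thing and Elena as recipient. No fact matches that background with a different setting, so 0.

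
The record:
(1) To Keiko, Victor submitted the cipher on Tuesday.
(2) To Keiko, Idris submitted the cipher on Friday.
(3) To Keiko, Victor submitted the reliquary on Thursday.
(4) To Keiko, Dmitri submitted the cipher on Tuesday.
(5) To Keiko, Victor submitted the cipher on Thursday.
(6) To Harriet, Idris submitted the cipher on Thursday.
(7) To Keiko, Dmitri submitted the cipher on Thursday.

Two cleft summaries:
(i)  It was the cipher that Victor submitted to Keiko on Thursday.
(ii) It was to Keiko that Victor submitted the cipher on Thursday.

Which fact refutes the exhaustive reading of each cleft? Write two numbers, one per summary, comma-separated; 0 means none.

3, 0

Summary (i) focuses "the cipher" (the thing); background Victor as agent and Keiko as recipient and on Thursday as setting. Fact (3) matches that background with thing = the reliquary — refutes (i).
Summary (ii) focuses "Keiko" (the recipient); background Victor as agent and the cipher as thing and on Thursday as setting. No fact matches that background with a different recipient, so 0.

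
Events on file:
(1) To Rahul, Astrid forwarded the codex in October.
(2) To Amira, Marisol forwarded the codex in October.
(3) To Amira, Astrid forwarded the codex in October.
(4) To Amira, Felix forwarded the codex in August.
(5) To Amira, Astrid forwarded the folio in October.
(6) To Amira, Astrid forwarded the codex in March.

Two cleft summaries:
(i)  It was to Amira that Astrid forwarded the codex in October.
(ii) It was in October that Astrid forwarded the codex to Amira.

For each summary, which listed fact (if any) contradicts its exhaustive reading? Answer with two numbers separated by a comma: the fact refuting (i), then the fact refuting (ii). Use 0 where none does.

1, 6

Summary (i) focuses "Amira" (the recipient); background Astrid as agent and the codex as thing and in October as setting. Fact (1) matches that background with recipient = Rahul — refutes (i).
Summary (ii) focuses "in October" (the setting); background Astrid as agent and the codex as thing and Amira as recipient. Fact (6) matches that background with setting = in March — refutes (ii).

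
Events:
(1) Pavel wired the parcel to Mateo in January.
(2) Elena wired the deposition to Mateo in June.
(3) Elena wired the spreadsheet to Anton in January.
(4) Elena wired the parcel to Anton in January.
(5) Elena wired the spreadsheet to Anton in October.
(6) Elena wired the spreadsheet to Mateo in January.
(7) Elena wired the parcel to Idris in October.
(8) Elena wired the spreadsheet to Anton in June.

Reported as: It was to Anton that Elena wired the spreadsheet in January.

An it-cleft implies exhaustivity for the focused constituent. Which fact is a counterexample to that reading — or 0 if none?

Focus of the cleft: "Anton" (the recipient). Presupposed background: Elena as agent and the spreadsheet as thing and in January as setting.
Exhaustivity: Anton is the only recipient satisfying that background.
Fact (6) shares the background but with recipient = Mateo; exhaustivity is violated.

6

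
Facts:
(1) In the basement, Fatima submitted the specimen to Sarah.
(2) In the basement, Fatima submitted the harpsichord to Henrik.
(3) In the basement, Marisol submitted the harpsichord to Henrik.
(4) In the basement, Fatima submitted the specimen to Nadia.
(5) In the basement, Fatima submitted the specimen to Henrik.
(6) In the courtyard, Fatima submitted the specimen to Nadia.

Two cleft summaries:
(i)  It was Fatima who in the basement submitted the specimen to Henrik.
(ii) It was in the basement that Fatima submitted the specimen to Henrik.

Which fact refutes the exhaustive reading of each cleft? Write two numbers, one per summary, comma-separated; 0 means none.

0, 0

(i): focus "Fatima". No fact shares same thing, recipient, setting (the specimen / Henrik / in the basement) with a different agent. 0.
(ii): focus "in the basement". No fact shares same agent, thing, recipient (Fatima / the specimen / Henrik) with a different setting. 0.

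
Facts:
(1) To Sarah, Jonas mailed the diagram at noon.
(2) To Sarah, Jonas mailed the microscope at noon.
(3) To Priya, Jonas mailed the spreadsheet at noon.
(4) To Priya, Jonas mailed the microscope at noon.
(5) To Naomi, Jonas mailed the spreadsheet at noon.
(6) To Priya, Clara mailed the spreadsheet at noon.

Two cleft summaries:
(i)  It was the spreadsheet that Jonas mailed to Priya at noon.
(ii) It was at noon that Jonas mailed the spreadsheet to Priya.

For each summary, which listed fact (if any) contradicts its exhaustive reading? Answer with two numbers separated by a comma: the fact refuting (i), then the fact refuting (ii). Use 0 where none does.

(i): focus "the spreadsheet". Looking for agent = Jonas, recipient = Priya, setting = at noon with some other thing — fact (4) has the microscope there. Refuted.
(ii): focus "at noon". No fact shares agent = Jonas, thing = the spreadsheet, recipient = Priya with a different setting. 0.

4, 0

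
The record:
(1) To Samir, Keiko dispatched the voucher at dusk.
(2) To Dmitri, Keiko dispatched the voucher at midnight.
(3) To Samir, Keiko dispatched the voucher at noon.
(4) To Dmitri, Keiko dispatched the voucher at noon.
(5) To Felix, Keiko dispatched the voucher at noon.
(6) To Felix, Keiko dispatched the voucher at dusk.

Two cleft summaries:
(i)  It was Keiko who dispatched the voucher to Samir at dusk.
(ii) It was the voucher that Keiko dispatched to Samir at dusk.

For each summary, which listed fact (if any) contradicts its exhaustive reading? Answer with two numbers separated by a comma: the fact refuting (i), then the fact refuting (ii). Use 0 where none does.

Summary (i) focuses "Keiko" (the agent); background same thing, recipient, setting (the voucher / Samir / at dusk). No fact matches that background with a different agent, so 0.
Summary (ii) focuses "the voucher" (the thing); background same agent, recipient, setting (Keiko / Samir / at dusk). No fact matches that background with a different thing, so 0.

0, 0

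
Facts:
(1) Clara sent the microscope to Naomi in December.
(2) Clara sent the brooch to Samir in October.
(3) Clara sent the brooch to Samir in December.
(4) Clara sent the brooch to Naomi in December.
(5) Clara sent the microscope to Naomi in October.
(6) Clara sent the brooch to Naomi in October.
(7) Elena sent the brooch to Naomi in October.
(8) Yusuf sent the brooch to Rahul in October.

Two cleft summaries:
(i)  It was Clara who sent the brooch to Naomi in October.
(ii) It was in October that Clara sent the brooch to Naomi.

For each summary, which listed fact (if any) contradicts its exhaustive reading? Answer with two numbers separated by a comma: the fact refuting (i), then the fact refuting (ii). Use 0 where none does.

Summary (i) focuses "Clara" (the agent); background thing = the brooch, recipient = Naomi, setting = in October. Fact (7) matches that background with agent = Elena — refutes (i).
Summary (ii) focuses "in October" (the setting); background agent = Clara, thing = the brooch, recipient = Naomi. Fact (4) matches that background with setting = in December — refutes (ii).

7, 4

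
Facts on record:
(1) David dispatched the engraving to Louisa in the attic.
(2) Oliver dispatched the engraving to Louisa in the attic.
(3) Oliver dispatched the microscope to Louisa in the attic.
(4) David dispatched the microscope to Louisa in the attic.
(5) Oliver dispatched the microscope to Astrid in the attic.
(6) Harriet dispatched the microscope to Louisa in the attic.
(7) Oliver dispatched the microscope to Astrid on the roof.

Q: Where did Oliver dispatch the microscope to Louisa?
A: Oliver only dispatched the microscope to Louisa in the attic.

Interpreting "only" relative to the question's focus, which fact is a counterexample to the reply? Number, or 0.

Answering "Where did ...?" puts focus on the setting — here, "in the attic".
"Only" then excludes alternative settings while the background — Oliver as agent and the microscope as thing and Louisa as recipient — is held fixed.
No fact keeps Oliver as agent and the microscope as thing and Louisa as recipient while changing the setting; every other fact differs on something backgrounded. The reply stands.
(Fact (5) would refute a reading with focus on the recipient — but that is not what the question asks.)

0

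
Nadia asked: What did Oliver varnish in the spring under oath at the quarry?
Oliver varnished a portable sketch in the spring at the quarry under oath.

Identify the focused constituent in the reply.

The wh-word "what" asks about the direct object.
In the answer, "Oliver", "in the spring", "under oath" and "at the quarry" are given — repeated from the question.
The constituent filling the direct object gap is "a portable sketch"; that is the focus and would carry nuclear stress.

a portable sketch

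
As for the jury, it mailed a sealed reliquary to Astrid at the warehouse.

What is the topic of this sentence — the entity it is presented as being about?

The construction explicitly marks "the jury" as what the sentence is about — the topic.
The remainder of the clause is the comment (what is said about the topic).

the jury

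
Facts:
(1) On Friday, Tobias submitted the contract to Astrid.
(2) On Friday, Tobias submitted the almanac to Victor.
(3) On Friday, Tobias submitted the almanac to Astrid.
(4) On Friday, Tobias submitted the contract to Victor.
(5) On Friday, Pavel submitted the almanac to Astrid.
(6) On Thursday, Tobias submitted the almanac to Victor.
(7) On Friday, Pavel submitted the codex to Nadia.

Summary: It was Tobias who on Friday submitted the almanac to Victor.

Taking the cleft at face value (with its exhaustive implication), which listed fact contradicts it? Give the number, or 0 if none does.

The cleft puts "Tobias" in focus and presupposes the open proposition with the almanac as thing and Victor as recipient and on Friday as setting.
Exhaustivity: Tobias is the only agent satisfying that background.
No listed fact matches the background with a different agent. Exhaustivity holds.

0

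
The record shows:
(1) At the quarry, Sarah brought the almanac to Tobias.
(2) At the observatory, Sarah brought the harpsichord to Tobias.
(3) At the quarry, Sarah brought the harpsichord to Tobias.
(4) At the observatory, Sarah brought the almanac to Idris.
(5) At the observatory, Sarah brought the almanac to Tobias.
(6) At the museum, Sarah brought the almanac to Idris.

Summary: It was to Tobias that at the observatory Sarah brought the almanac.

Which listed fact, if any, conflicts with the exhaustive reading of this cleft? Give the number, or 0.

4

The cleft puts "Tobias" in focus and presupposes the open proposition with agent = Sarah, thing = the almanac, setting = at the observatory.
The exhaustive reading says no other recipient fits that background.
But fact (4) also has agent = Sarah, thing = the almanac, setting = at the observatory, with recipient = Idris — so the exhaustive reading fails.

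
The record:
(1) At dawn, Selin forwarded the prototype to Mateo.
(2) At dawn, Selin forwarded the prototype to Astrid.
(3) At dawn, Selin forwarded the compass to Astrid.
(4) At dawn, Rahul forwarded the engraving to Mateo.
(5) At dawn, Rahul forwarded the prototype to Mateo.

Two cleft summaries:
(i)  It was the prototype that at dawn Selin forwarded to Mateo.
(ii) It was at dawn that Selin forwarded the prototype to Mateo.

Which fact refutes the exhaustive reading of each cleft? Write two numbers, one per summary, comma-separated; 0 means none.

0, 0

(i): focus "the prototype". No fact shares same agent, recipient, setting (Selin / Mateo / at dawn) with a different thing. 0.
(ii): focus "at dawn". No fact shares same agent, thing, recipient (Selin / the prototype / Mateo) with a different setting. 0.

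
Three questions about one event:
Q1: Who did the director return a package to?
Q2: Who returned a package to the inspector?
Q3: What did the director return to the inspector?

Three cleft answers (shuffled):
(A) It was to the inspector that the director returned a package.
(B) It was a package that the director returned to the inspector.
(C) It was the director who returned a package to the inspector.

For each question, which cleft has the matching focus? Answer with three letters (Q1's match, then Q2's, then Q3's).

Q1 asks about the recipient; cleft (A) focuses "to the inspector", which is the recipient — so Q1 → A.
Q2 asks about the subject (agent); cleft (C) focuses "the director", which is the subject (agent) — so Q2 → C.
Q3 asks about the direct object; cleft (B) focuses "a package", which is the direct object — so Q3 → B.
Mapping: Q1→A, Q2→C, Q3→B.

ACB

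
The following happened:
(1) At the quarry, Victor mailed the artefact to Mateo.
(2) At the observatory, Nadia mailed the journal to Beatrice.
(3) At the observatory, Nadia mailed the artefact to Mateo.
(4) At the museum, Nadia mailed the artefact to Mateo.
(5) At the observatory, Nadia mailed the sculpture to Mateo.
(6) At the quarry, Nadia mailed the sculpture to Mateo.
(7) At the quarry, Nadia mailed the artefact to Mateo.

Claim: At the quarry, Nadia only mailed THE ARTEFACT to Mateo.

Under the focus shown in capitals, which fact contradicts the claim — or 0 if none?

Focus (in capitals) is "the artefact" — the thing. "Only" excludes alternative things while holding fixed same agent, recipient, setting (Nadia / Mateo / at the quarry).
Fact (6) matches on same agent, recipient, setting (Nadia / Mateo / at the quarry), but has thing = the sculpture instead. That refutes the claim.

6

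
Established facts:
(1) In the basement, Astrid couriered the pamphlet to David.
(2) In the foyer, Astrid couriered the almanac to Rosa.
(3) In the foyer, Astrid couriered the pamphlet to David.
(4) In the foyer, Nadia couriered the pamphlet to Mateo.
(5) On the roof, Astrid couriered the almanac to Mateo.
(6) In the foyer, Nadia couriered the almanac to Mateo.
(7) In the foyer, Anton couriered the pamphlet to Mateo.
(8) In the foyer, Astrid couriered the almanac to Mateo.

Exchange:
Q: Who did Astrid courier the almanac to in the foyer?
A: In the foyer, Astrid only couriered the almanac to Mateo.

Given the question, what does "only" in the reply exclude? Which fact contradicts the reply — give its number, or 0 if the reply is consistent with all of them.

2

Answering "Who did ... to ...?" puts focus on the recipient — here, "Mateo".
"Only" then excludes alternative recipients while the background — agent = Astrid, thing = the almanac, setting = in the foyer — is held fixed.
Fact (2) keeps agent = Astrid, thing = the almanac, setting = in the foyer but has recipient = Rosa; that refutes the reply.
(Fact (5) would refute a reading with focus on the setting — but that is not what the question asks.)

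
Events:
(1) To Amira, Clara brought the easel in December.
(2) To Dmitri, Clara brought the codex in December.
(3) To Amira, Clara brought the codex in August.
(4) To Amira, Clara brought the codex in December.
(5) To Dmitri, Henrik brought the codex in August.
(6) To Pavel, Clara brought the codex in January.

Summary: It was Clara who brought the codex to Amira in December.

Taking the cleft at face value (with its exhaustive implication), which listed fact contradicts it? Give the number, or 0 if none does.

0

The cleft puts "Clara" in focus and presupposes the open proposition with same thing, recipient, setting (the codex / Amira / in December).
The exhaustive reading says no other agent fits that background.
No listed fact matches the background with a different agent. Exhaustivity holds.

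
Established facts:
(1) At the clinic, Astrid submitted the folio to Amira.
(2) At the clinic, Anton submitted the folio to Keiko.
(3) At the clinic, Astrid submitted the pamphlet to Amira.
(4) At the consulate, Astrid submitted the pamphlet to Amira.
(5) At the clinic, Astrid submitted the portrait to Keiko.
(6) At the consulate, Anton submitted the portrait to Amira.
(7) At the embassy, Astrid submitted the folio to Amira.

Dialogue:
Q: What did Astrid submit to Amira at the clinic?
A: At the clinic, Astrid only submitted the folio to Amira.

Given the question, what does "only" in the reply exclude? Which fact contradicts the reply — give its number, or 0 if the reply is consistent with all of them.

Answering "What did ...?" puts focus on the thing — here, "the folio".
So "only" ranges over things; the rest (Astrid as agent and Amira as recipient and at the clinic as setting) is presupposed.
Fact (3) shares the background with a different thing (the pamphlet) — counterexample.
(Fact (7) would refute a reading with focus on the setting — but that is not what the question asks.)

3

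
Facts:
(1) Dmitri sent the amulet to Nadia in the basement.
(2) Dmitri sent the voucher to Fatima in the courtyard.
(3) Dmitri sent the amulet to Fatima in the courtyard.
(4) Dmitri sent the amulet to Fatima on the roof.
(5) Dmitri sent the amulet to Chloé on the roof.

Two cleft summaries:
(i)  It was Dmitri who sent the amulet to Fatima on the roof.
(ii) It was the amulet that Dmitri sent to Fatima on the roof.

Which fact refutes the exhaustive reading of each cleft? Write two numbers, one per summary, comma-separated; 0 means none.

Summary (i) focuses "Dmitri" (the agent); background same thing, recipient, setting (the amulet / Fatima / on the roof). No fact matches that background with a different agent, so 0.
Summary (ii) focuses "the amulet" (the thing); background same agent, recipient, setting (Dmitri / Fatima / on the roof). No fact matches that background with a different thing, so 0.

0, 0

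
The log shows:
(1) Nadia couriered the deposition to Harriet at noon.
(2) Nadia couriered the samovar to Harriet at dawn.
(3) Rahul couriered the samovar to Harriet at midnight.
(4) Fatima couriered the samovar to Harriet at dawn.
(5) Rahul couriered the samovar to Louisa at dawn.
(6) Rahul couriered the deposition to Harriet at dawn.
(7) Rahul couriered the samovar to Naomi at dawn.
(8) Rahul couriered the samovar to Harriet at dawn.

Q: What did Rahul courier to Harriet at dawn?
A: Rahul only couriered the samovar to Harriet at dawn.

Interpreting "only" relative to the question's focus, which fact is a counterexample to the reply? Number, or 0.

The question "What did ...?" targets the thing, so in the reply the focus falls on "the samovar".
"Only" then excludes alternative things while the background — Rahul as agent and Harriet as recipient and at dawn as setting — is held fixed.
Fact (6) keeps Rahul as agent and Harriet as recipient and at dawn as setting but has thing = the deposition; that refutes the reply.
(Fact (5) would refute a reading with focus on the recipient — but that is not what the question asks.)

6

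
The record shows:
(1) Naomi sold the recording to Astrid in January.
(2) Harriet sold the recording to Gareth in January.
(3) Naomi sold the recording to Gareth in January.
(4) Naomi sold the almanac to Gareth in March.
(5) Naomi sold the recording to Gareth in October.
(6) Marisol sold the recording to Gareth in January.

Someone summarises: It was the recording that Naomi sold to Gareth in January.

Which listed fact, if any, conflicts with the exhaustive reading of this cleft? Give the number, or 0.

Focus of the cleft: "the recording" (the thing). Presupposed background: agent = Naomi, recipient = Gareth, setting = in January.
The exhaustive reading says no other thing fits that background.
Every other fact differs from the presupposition on some backgrounded slot, so none challenges the exhaustivity.

0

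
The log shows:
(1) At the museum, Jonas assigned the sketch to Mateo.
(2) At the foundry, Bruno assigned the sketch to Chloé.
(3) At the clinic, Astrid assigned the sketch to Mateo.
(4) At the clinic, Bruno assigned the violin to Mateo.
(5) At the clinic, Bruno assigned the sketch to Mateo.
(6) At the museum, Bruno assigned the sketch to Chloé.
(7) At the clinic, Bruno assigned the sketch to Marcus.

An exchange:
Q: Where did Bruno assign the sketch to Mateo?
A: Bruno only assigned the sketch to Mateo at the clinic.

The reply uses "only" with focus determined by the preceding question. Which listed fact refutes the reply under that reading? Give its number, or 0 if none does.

0

The question "Where did ...?" targets the setting, so in the reply the focus falls on "at the clinic".
So "only" ranges over settings; the rest (agent = Bruno, thing = the sketch, recipient = Mateo) is presupposed.
No fact keeps agent = Bruno, thing = the sketch, recipient = Mateo while changing the setting; every other fact differs on something backgrounded. The reply stands.
(Fact (7) would refute a reading with focus on the recipient — but that is not what the question asks.)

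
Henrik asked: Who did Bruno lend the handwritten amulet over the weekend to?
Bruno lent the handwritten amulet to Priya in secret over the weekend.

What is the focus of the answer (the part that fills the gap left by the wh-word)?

to Priya

The wh-word "who" asks about the recipient.
In the answer, "Bruno", "the handwritten amulet" and "over the weekend" are given — repeated from the question.
"in secret" is also new, but it specifies the manner, which is not what the question asks about — so it is not the focus.
The constituent filling the recipient gap is "to Priya"; that is the focus.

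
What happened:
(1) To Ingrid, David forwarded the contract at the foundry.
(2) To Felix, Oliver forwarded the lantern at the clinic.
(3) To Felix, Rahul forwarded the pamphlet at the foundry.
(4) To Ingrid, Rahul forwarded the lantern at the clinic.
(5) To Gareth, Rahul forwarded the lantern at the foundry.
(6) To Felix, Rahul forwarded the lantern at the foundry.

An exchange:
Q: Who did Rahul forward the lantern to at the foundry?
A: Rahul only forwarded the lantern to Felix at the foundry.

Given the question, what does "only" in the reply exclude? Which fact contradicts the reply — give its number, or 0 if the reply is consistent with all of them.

5

The question "Who did ... to ...?" targets the recipient, so in the reply the focus falls on "Felix".
"Only" then excludes alternative recipients while the background — agent = Rahul, thing = the lantern, setting = at the foundry — is held fixed.
Fact (5) shares the background with a different recipient (Gareth) — counterexample.
(Fact (3) would refute a reading with focus on the thing — but that is not what the question asks.)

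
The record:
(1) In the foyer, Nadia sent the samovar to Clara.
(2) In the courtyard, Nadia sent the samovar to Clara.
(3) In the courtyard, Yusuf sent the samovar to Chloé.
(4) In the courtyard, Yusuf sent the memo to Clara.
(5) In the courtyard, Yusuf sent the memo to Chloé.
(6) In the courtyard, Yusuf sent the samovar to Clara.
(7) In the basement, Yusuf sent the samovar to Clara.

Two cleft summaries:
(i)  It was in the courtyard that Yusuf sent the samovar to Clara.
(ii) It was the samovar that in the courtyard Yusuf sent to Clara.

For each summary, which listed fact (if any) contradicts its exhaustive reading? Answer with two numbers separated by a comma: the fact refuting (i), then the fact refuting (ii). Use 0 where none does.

Summary (i) focuses "in the courtyard" (the setting); background agent = Yusuf, thing = the samovar, recipient = Clara. Fact (7) matches that background with setting = in the basement — refutes (i).
Summary (ii) focuses "the samovar" (the thing); background agent = Yusuf, recipient = Clara, setting = in the courtyard. Fact (4) matches that background with thing = the memo — refutes (ii).

7, 4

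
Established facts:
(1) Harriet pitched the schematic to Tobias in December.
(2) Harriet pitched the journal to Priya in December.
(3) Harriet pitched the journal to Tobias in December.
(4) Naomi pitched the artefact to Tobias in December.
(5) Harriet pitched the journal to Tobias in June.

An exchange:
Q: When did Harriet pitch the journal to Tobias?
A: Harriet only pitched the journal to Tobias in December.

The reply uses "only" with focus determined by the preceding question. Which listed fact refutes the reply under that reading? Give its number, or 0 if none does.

5

The question "When did ...?" targets the setting, so in the reply the focus falls on "in December".
So "only" ranges over settings; the rest (Harriet as agent and the journal as thing and Tobias as recipient) is presupposed.
Fact (5) shares the background with a different setting (in June) — counterexample.
(Fact (1) would refute a reading with focus on the thing — but that is not what the question asks.)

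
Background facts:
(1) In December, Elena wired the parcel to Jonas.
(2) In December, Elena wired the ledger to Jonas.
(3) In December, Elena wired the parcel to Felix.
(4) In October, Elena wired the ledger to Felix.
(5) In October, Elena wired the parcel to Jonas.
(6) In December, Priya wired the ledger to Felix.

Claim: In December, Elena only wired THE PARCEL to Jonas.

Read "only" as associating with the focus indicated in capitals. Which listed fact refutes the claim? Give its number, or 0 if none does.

Focus (in capitals) is "the parcel" — the thing. "Only" excludes alternative things while holding fixed same agent, recipient, setting (Elena / Jonas / in December).
Fact (2) matches on same agent, recipient, setting (Elena / Jonas / in December), but has thing = the ledger instead. That refutes the claim.

2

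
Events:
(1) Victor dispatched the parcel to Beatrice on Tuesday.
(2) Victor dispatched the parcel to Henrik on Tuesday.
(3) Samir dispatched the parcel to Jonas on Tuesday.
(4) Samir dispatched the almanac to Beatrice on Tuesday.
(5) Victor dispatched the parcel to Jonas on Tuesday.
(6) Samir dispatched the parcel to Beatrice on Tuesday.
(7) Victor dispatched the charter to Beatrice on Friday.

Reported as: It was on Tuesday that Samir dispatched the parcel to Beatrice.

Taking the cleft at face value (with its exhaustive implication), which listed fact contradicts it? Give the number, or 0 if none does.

The cleft puts "on Tuesday" in focus and presupposes the open proposition with Samir as agent and the parcel as thing and Beatrice as recipient.
The exhaustive reading says no other setting fits that background.
No listed fact matches the background with a different setting. Exhaustivity holds.

0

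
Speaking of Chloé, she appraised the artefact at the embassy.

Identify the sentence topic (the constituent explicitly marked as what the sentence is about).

Chloé

The construction explicitly marks "Chloé" as what the sentence is about — the topic.
The remainder of the clause is the comment (what is said about the topic).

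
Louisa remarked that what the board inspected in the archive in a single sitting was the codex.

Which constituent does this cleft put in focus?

In a pseudo-cleft "What ... was X", the post-copular constituent X is the focus.
Here the focus is "the codex". The backgrounded (presupposed) material includes "the board", "in a single sitting" and "in the archive".

the codex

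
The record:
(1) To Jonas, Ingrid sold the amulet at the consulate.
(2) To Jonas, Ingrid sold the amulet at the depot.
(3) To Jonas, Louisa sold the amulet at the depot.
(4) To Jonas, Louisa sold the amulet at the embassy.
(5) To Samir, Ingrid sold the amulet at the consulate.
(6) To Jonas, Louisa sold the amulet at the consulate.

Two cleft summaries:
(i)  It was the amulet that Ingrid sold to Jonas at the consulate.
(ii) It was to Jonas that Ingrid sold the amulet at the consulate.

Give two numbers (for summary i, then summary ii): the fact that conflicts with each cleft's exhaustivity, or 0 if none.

0, 5

(i): focus "the amulet". No fact shares same agent, recipient, setting (Ingrid / Jonas / at the consulate) with a different thing. 0.
(ii): focus "Jonas". Looking for same agent, thing, setting (Ingrid / the amulet / at the consulate) with some other recipient — fact (5) has Samir there. Refuted.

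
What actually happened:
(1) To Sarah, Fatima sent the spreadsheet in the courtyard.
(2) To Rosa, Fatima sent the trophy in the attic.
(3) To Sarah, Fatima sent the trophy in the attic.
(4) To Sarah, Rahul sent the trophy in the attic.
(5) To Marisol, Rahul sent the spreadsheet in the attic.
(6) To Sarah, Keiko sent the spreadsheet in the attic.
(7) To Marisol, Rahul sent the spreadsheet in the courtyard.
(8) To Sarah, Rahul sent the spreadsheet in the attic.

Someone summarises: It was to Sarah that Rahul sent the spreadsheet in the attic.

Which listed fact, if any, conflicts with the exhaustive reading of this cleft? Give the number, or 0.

Focus of the cleft: "Sarah" (the recipient). Presupposed background: same agent, thing, setting (Rahul / the spreadsheet / in the attic).
The exhaustive reading says no other recipient fits that background.
But fact (5) also has same agent, thing, setting (Rahul / the spreadsheet / in the attic), with recipient = Marisol — so the exhaustive reading fails.

5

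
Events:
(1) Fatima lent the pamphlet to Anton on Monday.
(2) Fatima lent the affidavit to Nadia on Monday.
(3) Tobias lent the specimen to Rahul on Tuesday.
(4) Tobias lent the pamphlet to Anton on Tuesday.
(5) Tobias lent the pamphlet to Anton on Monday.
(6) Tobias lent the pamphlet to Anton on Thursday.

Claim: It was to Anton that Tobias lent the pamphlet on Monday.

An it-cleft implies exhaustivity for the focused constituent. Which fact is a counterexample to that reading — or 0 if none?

Focus of the cleft: "Anton" (the recipient). Presupposed background: same agent, thing, setting (Tobias / the pamphlet / on Monday).
The exhaustive reading says no other recipient fits that background.
No listed fact matches the background with a different recipient. Exhaustivity holds.

0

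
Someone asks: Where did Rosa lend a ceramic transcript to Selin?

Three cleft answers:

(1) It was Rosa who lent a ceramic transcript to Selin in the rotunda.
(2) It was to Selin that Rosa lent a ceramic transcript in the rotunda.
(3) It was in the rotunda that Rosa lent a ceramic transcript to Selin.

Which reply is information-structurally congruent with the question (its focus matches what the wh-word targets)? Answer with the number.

3

The question word "where" targets the location.
Option (1) clefts "Rosa" — the subject (agent), not what was asked.
Option (2) clefts "to Selin" — the recipient, not what was asked.
Option (3) clefts "in the rotunda" — that matches what the question asks about.
So the congruent reply is (3).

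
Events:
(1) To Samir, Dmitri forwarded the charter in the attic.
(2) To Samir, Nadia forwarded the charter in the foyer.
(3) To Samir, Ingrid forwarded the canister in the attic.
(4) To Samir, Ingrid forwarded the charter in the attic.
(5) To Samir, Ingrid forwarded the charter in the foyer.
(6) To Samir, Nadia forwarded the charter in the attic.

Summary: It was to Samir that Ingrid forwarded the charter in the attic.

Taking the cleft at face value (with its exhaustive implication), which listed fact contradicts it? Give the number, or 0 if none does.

0

Focus of the cleft: "Samir" (the recipient). Presupposed background: Ingrid as agent and the charter as thing and in the attic as setting.
Exhaustivity: Samir is the only recipient satisfying that background.
No listed fact matches the background with a different recipient. Exhaustivity holds.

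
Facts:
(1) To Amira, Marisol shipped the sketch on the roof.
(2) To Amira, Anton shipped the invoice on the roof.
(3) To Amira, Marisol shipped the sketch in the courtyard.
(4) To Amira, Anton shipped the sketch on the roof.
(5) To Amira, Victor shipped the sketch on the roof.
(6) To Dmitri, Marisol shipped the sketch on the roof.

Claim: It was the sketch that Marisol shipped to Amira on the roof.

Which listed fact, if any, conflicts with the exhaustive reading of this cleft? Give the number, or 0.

0

The cleft puts "the sketch" in focus and presupposes the open proposition with agent = Marisol, recipient = Amira, setting = on the roof.
The exhaustive reading says no other thing fits that background.
Every other fact differs from the presupposition on some backgrounded slot, so none challenges the exhaustivity.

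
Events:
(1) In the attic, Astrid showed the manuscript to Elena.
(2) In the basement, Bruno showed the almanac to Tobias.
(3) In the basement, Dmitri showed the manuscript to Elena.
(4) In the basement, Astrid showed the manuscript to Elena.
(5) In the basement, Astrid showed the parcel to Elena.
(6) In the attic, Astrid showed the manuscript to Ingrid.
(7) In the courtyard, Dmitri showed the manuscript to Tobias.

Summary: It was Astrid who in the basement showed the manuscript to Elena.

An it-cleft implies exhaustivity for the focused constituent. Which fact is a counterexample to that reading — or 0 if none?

3

The cleft puts "Astrid" in focus and presupposes the open proposition with thing = the manuscript, recipient = Elena, setting = in the basement.
Exhaustivity: Astrid is the only agent satisfying that background.
But fact (3) also has thing = the manuscript, recipient = Elena, setting = in the basement, with agent = Dmitri — so the exhaustive reading fails.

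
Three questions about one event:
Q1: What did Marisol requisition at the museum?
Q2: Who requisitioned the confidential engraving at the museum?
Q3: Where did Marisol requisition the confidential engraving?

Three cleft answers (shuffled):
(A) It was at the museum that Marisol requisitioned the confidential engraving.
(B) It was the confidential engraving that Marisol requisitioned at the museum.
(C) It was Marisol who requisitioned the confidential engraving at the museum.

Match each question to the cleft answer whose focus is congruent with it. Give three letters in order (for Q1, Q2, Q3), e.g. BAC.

BCA

Q1 asks about the direct object; cleft (B) focuses "the confidential engraving", which is the direct object — so Q1 → B.
Q2 asks about the subject (agent); cleft (C) focuses "Marisol", which is the subject (agent) — so Q2 → C.
Q3 asks about the location; cleft (A) focuses "at the museum", which is the location — so Q3 → A.
Mapping: Q1→B, Q2→C, Q3→A.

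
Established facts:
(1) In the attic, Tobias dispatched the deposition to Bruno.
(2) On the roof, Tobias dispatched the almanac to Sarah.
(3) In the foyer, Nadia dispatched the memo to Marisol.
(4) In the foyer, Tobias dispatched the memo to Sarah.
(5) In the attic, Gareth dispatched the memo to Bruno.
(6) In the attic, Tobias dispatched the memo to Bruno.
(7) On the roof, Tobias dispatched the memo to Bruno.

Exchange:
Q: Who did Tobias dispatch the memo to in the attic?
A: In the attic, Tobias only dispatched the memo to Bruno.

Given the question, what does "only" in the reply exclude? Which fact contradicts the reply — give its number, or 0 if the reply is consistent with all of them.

The question "Who did ... to ...?" targets the recipient, so in the reply the focus falls on "Bruno".
"Only" then excludes alternative recipients while the background — Tobias as agent and the memo as thing and in the attic as setting — is held fixed.
No listed fact shares that background with another recipient. Nothing contradicts the reply.
(Fact (7) would refute a reading with focus on the setting — but that is not what the question asks.)

0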